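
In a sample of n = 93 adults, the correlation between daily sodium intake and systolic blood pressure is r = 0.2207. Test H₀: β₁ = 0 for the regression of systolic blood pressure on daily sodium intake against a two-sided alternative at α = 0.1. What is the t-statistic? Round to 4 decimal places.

t = 2.1586

t = r·√(n − 2)/√(1 − r²) = 0.2207·√91/√0.951292 = 2.1586.
df = n − 2 = 91.
Two-sided p ≈ 0.0335, which is < 0.1, so reject H₀.
There is evidence of a linear association between daily sodium intake and systolic blood pressure.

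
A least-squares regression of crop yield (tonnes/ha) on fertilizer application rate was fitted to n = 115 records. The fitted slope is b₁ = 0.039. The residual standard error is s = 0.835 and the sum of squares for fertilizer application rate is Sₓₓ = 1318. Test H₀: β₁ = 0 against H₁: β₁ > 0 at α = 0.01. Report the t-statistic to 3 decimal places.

SE(b₁) = s/√Sₓₓ = 0.835/√1318 = 0.023.
t = 0.039 / 0.023 = 1.696.
df = n − 2 = 113.
One-sided p ≈ 0.0464, which is ≥ 0.01, so fail to reject H₀.
The data do not give significant evidence that the true slope on fertilizer application rate is positive.

t = 1.696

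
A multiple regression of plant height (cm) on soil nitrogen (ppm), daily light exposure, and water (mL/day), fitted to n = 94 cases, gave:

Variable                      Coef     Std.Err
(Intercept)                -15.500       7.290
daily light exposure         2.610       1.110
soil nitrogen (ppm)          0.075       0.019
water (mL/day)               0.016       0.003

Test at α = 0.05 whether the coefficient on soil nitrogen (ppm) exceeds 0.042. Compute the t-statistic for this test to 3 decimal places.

t = 1.737

Read off: b = 0.075, SE = 0.019 for soil nitrogen (ppm).
H₀: β₁ = 0.042 vs H₁: β₁ > 0.042.
t = (0.075 − 0.042) / 0.019 = 1.737.
df = n − k − 1 = 94 − 3 − 1 = 90.
One-sided p ≈ 0.0429, which is < 0.05, so reject H₀.
There is evidence that the true slope on soil nitrogen (ppm) exceeds 0.042 cm per unit, holding the other predictors fixed.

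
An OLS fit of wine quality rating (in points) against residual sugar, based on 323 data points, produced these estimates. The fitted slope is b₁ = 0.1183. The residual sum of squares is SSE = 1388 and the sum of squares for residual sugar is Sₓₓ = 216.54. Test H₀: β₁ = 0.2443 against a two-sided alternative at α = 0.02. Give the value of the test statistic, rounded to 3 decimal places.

MSE = SSE/(n − 2) = 1388/321 = 4.32399.
SE(b₁) = √(MSE/Sₓₓ) = √(4.32399/216.54) = 0.14131.
t = (0.1183 − 0.2443) / 0.14131 = -0.892.
df = n − 2 = 321.
Two-sided p ≈ 0.3732, which is ≥ 0.02, so fail to reject H₀.
The data are consistent with a true slope of 0.2443 points per unit of residual sugar.

t = -0.892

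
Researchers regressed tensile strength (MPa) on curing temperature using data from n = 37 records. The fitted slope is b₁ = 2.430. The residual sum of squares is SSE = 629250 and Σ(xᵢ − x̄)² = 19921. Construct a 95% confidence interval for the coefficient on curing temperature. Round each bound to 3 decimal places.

(0.501, 4.359)

MSE = SSE/(n − 2) = 629250/35 = 17978.6.
SE(b₁) = √(MSE/Sₓₓ) = √(17978.6/19921) = 0.949997.
df = n − 2 = 35.
t* = t_{0.025, 35} = 2.030108.
Margin = t* × SE = 2.030108 × 0.949997 = 1.92860.
CI: 2.430 ± 1.92860 → (0.501, 4.359).
With 95% confidence, each one-unit increase in curing temperature is associated with a change of between 0.501 and 4.359 MPa in tensile strength.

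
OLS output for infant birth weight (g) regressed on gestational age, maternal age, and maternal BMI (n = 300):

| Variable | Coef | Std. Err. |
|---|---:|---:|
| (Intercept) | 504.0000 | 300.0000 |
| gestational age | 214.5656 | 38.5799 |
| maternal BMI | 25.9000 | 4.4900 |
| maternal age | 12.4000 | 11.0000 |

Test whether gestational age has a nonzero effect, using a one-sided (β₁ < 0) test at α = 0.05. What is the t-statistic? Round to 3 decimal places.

Read off: b = 214.5656, SE = 38.5799 for gestational age.
H₀: β₁ = 0 vs H₁: β₁ < 0.
t = 214.5656 / 38.5799 = 5.562.
df = n − k − 1 = 300 − 3 − 1 = 296.
One-sided p ≈ 1.0000, which is ≥ 0.05, so fail to reject H₀.
The data do not give significant evidence that the true slope on gestational age is negative, holding the other predictors fixed.

t = 5.562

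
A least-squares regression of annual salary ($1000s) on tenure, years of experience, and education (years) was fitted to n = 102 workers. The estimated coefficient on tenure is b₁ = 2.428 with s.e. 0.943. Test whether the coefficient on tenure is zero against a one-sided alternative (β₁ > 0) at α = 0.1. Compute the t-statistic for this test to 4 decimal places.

H₀: β₁ = 0 vs H₁: β₁ > 0.
t = (b₁ − β₁⁰)/SE = 2.428 / 0.943 = 2.5748.
df = n − k − 1 = 102 − 3 − 1 = 98.
One-sided p ≈ 0.0058, which is < 0.1, so reject H₀.
There is evidence that the true slope on tenure is positive, holding the other predictors fixed.

t = 2.5748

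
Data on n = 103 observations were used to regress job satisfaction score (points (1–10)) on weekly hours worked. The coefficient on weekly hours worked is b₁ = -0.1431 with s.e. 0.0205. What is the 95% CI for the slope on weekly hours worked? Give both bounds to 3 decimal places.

(-0.184, -0.102)

df = n − 2 = 103 − 2 = 101.
t* = t_{0.025, 101} = 1.983731.
Margin = t* × SE = 1.983731 × 0.0205 = 0.04067.
CI: -0.1431 ± 0.04067 → (-0.184, -0.102).
With 95% confidence, each one-unit increase in weekly hours worked is associated with a change of between -0.184 and -0.102 points (1–10) in job satisfaction score.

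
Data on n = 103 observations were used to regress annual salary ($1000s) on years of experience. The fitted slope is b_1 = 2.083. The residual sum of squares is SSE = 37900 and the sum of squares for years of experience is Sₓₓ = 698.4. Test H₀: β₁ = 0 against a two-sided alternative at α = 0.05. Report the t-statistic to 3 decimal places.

t = 2.842

MSE = SSE/(n − 2) = 37900/101 = 375.248.
SE(b_1) = √(MSE/Sₓₓ) = √(375.248/698.4) = 0.733005.
t = 2.083 / 0.733005 = 2.842.
df = n − 2 = 101.
Two-sided p ≈ 0.0054, which is < 0.05, so reject H₀.
There is evidence that years of experience is associated with annual salary.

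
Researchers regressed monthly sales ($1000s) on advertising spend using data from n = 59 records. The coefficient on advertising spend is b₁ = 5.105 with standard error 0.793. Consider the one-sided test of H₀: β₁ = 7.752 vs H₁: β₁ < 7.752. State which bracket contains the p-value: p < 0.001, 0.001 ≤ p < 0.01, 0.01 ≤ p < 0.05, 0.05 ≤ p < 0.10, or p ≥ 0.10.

t = (5.105 − 7.752) / 0.793 = -3.338.
df = n − 2 = 59 − 2 = 57.
One-sided p = P(T_{57} < t) ≈ 0.0007.
So p < 0.001.

p < 0.001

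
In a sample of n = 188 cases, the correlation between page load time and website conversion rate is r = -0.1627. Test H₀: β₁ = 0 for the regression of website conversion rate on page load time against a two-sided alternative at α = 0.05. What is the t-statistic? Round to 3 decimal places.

t = -2.249

t = r·√(n − 2)/√(1 − r²) = -0.1627·√186/√0.973529 = -2.249.
df = n − 2 = 186.
Two-sided p ≈ 0.0257, which is < 0.05, so reject H₀.
There is evidence of a linear association between page load time and website conversion rate.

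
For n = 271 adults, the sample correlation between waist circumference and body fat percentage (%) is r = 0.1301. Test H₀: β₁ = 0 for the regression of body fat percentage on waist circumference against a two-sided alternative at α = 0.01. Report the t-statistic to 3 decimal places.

t = 2.152

t = r·√(n − 2)/√(1 − r²) = 0.1301·√269/√0.983074 = 2.152.
df = n − 2 = 269.
Two-sided p ≈ 0.0323, which is ≥ 0.01, so fail to reject H₀.
The data do not give significant evidence of a linear association between waist circumference and body fat percentage.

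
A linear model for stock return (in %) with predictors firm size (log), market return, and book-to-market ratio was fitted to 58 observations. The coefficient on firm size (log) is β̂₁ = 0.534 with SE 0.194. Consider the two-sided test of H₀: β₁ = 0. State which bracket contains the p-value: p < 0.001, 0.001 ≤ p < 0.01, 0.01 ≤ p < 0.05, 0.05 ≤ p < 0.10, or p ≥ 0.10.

t = 0.534 / 0.194 = 2.753.
df = n − k − 1 = 58 − 3 − 1 = 54.
Two-sided p = 2·P(T_{54} > |t|) ≈ 0.0080.
So 0.001 ≤ p < 0.01.

0.001 ≤ p < 0.01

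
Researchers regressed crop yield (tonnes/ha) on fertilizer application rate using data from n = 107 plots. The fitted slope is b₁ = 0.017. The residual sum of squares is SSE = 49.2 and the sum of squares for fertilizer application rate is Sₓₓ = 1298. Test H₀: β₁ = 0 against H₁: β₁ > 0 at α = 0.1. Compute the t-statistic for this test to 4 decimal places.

MSE = SSE/(n − 2) = 49.2/105 = 0.468571.
SE(b₁) = √(MSE/Sₓₓ) = √(0.468571/1298) = 0.0189999.
t = 0.017 / 0.0189999 = 0.8947.
df = n − 2 = 105.
One-sided p ≈ 0.1865, which is ≥ 0.1, so fail to reject H₀.
The data do not give significant evidence that the true slope on fertilizer application rate is positive.

t = 0.8947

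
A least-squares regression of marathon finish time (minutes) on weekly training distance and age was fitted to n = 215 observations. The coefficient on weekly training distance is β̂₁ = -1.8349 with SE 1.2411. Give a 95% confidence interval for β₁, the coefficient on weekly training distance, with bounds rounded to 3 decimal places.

df = n − k − 1 = 215 − 2 − 1 = 212.
t* = t_{0.025, 212} = 1.971217.
Margin = t* × SE = 1.971217 × 1.2411 = 2.44648.
CI: -1.8349 ± 2.44648 → (-4.281, 0.612).
With 95% confidence, each one-unit increase in weekly training distance is associated with a change of between -4.281 and 0.612 minutes in marathon finish time, holding the other predictors fixed.

(-4.281, 0.612)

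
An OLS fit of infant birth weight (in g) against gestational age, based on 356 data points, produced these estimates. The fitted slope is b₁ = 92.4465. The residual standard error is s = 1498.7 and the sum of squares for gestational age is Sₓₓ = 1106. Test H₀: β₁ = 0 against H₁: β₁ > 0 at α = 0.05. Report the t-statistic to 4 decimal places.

t = 2.0514

SE(b₁) = s/√Sₓₓ = 1498.7/√1106 = 45.0648.
t = 92.4465 / 45.0648 = 2.0514.
df = n − 2 = 354.
One-sided p ≈ 0.0205, which is < 0.05, so reject H₀.
There is evidence that the true slope on gestational age is positive.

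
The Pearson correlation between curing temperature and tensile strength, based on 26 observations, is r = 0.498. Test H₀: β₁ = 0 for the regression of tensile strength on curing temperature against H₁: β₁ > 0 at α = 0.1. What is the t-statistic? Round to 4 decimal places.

t = r·√(n − 2)/√(1 − r²) = 0.498·√24/√0.751996 = 2.8134.
df = n − 2 = 24.
One-sided p ≈ 0.0048, which is < 0.1, so reject H₀.
There is evidence of a linear association between curing temperature and tensile strength.

t = 2.8134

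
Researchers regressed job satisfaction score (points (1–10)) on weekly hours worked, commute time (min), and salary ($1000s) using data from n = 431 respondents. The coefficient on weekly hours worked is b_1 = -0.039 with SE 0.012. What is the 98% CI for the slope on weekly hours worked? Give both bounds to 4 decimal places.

df = n − k − 1 = 431 − 3 − 1 = 427.
t* = t_{0.01, 427} = 2.335113.
Margin = t* × SE = 2.335113 × 0.012 = 0.028021.
CI: -0.039 ± 0.028021 → (-0.0670, -0.0110).
With 98% confidence, each one-unit increase in weekly hours worked is associated with a change of between -0.0670 and -0.0110 points (1–10) in job satisfaction score, holding the other predictors fixed.

(-0.0670, -0.0110)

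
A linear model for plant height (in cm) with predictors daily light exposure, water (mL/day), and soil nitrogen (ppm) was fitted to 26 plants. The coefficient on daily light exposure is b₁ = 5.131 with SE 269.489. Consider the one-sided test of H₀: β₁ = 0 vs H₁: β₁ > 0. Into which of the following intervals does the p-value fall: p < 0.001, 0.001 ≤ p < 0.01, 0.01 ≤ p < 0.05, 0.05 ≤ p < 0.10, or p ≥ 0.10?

p ≥ 0.10

t = 5.131 / 269.489 = 0.019.
df = n − k − 1 = 26 − 3 − 1 = 22.
One-sided p = P(T_{22} > t) ≈ 0.4925.
So p ≥ 0.10.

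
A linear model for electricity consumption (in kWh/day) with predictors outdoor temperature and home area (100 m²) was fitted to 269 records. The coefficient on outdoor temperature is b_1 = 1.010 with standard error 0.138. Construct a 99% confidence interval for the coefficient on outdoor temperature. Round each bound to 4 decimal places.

df = n − k − 1 = 269 − 2 − 1 = 266.
t* = t_{0.005, 266} = 2.594438.
Margin = t* × SE = 2.594438 × 0.138 = 0.358032.
CI: 1.010 ± 0.358032 → (0.6520, 1.3680).
With 99% confidence, each one-unit increase in outdoor temperature is associated with a change of between 0.6520 and 1.3680 kWh/day in electricity consumption, holding the other predictors fixed.

(0.6520, 1.3680)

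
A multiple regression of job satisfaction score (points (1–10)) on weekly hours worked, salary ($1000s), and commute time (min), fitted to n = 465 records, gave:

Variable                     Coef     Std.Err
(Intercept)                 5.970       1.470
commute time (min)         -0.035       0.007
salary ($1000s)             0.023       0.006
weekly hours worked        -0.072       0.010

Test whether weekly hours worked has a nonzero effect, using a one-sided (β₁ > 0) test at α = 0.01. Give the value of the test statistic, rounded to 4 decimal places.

Read off: b = -0.072, SE = 0.010 for weekly hours worked.
H₀: β₁ = 0 vs H₁: β₁ > 0.
t = -0.072 / 0.010 = -7.2000.
df = n − k − 1 = 465 − 3 − 1 = 461.
One-sided p ≈ 1.0000, which is ≥ 0.01, so fail to reject H₀.
The data do not give significant evidence that the true slope on weekly hours worked is positive, holding the other predictors fixed.

t = -7.2000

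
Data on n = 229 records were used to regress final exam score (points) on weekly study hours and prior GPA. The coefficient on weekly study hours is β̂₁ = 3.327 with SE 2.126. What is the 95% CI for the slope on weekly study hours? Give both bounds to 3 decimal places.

df = n − k − 1 = 229 − 2 − 1 = 226.
t* = t_{0.025, 226} = 1.970516.
Margin = t* × SE = 1.970516 × 2.126 = 4.18932.
CI: 3.327 ± 4.18932 → (-0.862, 7.516).
With 95% confidence, each one-unit increase in weekly study hours is associated with a change of between -0.862 and 7.516 points in final exam score, holding the other predictors fixed.

(-0.862, 7.516)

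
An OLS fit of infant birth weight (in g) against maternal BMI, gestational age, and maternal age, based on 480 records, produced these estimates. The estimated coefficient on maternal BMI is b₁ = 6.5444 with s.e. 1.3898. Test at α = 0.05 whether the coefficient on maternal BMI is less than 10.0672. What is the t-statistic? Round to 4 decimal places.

t = -2.5348

H₀: β₁ = 10.0672 vs H₁: β₁ < 10.0672.
t = (b₁ − β₁⁰)/SE = (6.5444 − 10.0672) / 1.3898 = -2.5348.
df = n − k − 1 = 480 − 3 − 1 = 476.
One-sided p ≈ 0.0058, which is < 0.05, so reject H₀.
There is evidence that the true slope on maternal BMI is below 10.0672 g per unit, holding the other predictors fixed.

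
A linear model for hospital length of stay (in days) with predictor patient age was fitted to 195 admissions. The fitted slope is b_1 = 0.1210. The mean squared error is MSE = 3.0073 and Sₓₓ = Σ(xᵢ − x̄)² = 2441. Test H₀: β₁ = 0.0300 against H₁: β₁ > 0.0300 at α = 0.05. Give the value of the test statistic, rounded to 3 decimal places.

SE(b_1) = √(MSE/Sₓₓ) = √(3.0073/2441) = 0.0350998.
t = (0.1210 − 0.0300) / 0.0350998 = 2.593.
df = n − 2 = 193.
One-sided p ≈ 0.0051, which is < 0.05, so reject H₀.
There is evidence that the true slope on patient age exceeds 0.0300 days per unit.

t = 2.593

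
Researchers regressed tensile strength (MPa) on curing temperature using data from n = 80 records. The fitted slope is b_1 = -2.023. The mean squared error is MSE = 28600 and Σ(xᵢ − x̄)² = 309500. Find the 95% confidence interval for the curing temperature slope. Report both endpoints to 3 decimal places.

SE(b_1) = √(MSE/Sₓₓ) = √(28600/309500) = 0.303985.
df = n − 2 = 78.
t* = t_{0.025, 78} = 1.990847.
Margin = t* × SE = 1.990847 × 0.303985 = 0.60519.
CI: -2.023 ± 0.60519 → (-2.628, -1.418).
With 95% confidence, each one-unit increase in curing temperature is associated with a change of between -2.628 and -1.418 MPa in tensile strength.

(-2.628, -1.418)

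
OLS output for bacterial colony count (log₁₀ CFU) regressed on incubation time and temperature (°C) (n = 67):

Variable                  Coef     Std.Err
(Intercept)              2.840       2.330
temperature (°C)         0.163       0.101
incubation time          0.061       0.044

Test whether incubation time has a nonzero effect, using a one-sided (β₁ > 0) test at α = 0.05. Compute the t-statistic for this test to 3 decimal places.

Read off: b = 0.061, SE = 0.044 for incubation time.
H₀: β₁ = 0 vs H₁: β₁ > 0.
t = 0.061 / 0.044 = 1.386.
df = n − k − 1 = 67 − 2 − 1 = 64.
One-sided p ≈ 0.0852, which is ≥ 0.05, so fail to reject H₀.
The data do not give significant evidence that the true slope on incubation time is positive, holding the other predictors fixed.

t = 1.386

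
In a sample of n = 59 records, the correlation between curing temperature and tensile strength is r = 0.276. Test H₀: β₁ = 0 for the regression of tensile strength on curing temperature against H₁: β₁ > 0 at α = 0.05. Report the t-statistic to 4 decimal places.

t = 2.1680

t = r·√(n − 2)/√(1 − r²) = 0.276·√57/√0.923824 = 2.1680.
df = n − 2 = 57.
One-sided p ≈ 0.0172, which is < 0.05, so reject H₀.
There is evidence of a linear association between curing temperature and tensile strength.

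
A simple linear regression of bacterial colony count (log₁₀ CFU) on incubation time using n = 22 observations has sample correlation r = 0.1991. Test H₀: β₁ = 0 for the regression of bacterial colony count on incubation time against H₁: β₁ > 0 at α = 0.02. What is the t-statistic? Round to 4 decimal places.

t = r·√(n − 2)/√(1 − r²) = 0.1991·√20/√0.960359 = 0.9086.
df = n − 2 = 20.
One-sided p ≈ 0.1872, which is ≥ 0.02, so fail to reject H₀.
The data do not give significant evidence of a linear association between incubation time and bacterial colony count.

t = 0.9086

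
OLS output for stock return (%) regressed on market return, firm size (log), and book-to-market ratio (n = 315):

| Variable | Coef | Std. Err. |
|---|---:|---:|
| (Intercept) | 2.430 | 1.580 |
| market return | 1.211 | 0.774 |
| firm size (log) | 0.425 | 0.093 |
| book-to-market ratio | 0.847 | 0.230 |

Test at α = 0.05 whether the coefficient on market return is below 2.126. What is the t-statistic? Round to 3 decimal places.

Read off: b = 1.211, SE = 0.774 for market return.
H₀: β₁ = 2.126 vs H₁: β₁ < 2.126.
t = (1.211 − 2.126) / 0.774 = -1.182.
df = n − k − 1 = 315 − 3 − 1 = 311.
One-sided p ≈ 0.1190, which is ≥ 0.05, so fail to reject H₀.
The data do not give significant evidence that the true slope on market return is below 2.126 % per unit, holding the other predictors fixed.

t = -1.182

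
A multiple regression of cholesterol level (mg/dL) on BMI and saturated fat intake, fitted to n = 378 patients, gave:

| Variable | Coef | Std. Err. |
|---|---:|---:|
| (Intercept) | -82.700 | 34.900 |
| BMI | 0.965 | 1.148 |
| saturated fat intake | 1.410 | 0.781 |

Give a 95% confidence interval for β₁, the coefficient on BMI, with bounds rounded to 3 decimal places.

(-1.292, 3.222)

Read off: b = 0.965, SE = 1.148 for BMI.
df = n − k − 1 = 378 − 2 − 1 = 375.
t* = t_{0.025, 375} = 1.96631.
Margin = t* × SE = 1.96631 × 1.148 = 2.25732.
CI: 0.965 ± 2.25732 → (-1.292, 3.222).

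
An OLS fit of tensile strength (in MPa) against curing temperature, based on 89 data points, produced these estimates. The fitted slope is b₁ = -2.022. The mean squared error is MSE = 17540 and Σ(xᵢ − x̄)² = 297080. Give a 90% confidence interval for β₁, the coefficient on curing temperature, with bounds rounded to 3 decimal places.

(-2.426, -1.618)

SE(b₁) = √(MSE/Sₓₓ) = √(17540/297080) = 0.242984.
df = n − 2 = 87.
t* = t_{0.05, 87} = 1.662557.
Margin = t* × SE = 1.662557 × 0.242984 = 0.40398.
CI: -2.022 ± 0.40398 → (-2.426, -1.618).
With 90% confidence, each one-unit increase in curing temperature is associated with a change of between -2.426 and -1.618 MPa in tensile strength.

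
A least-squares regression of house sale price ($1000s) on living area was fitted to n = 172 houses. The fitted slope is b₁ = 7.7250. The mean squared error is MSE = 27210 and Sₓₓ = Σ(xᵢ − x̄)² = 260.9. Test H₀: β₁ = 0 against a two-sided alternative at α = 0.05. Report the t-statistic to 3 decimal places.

SE(b₁) = √(MSE/Sₓₓ) = √(27210/260.9) = 10.2124.
t = 7.7250 / 10.2124 = 0.756.
df = n − 2 = 170.
Two-sided p ≈ 0.4504, which is ≥ 0.05, so fail to reject H₀.
The data do not give significant evidence of an association between living area and house sale price.

t = 0.756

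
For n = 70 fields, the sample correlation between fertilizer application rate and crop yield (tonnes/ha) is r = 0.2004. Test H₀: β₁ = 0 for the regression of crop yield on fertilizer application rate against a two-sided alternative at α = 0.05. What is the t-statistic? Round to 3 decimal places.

t = 1.687

t = r·√(n − 2)/√(1 − r²) = 0.2004·√68/√0.95984 = 1.687.
df = n − 2 = 68.
Two-sided p ≈ 0.0962, which is ≥ 0.05, so fail to reject H₀.
The data do not give significant evidence of a linear association between fertilizer application rate and crop yield.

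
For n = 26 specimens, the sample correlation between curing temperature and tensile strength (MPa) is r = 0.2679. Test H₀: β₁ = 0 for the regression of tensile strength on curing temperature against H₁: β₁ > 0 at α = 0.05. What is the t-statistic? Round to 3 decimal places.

t = r·√(n − 2)/√(1 − r²) = 0.2679·√24/√0.92823 = 1.362.
df = n − 2 = 24.
One-sided p ≈ 0.0929, which is ≥ 0.05, so fail to reject H₀.
The data do not give significant evidence of a linear association between curing temperature and tensile strength.

t = 1.362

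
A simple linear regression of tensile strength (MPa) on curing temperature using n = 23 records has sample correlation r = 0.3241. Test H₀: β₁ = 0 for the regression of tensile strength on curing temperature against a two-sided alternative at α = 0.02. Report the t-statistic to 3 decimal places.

t = r·√(n − 2)/√(1 − r²) = 0.3241·√21/√0.894959 = 1.570.
df = n − 2 = 21.
Two-sided p ≈ 0.1314, which is ≥ 0.02, so fail to reject H₀.
The data do not give significant evidence of a linear association between curing temperature and tensile strength.

t = 1.570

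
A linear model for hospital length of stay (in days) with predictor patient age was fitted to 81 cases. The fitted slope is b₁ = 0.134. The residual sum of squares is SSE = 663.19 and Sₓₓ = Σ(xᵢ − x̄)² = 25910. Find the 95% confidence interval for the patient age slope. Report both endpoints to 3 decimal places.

(0.098, 0.170)

MSE = SSE/(n − 2) = 663.19/79 = 8.39481.
SE(b₁) = √(MSE/Sₓₓ) = √(8.39481/25910) = 0.018.
df = n − 2 = 79.
t* = t_{0.025, 79} = 1.99045.
Margin = t* × SE = 1.99045 × 0.018 = 0.03583.
CI: 0.134 ± 0.03583 → (0.098, 0.170).
With 95% confidence, each one-unit increase in patient age is associated with a change of between 0.098 and 0.170 days in hospital length of stay.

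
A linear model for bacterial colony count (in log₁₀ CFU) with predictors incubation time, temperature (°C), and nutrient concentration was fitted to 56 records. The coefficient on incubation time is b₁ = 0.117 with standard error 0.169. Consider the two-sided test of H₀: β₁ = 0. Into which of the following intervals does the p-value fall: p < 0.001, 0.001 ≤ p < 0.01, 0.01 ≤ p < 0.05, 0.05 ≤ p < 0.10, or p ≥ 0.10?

t = 0.117 / 0.169 = 0.692.
df = n − k − 1 = 56 − 3 − 1 = 52.
Two-sided p = 2·P(T_{52} > |t|) ≈ 0.4918.
So p ≥ 0.10.

p ≥ 0.10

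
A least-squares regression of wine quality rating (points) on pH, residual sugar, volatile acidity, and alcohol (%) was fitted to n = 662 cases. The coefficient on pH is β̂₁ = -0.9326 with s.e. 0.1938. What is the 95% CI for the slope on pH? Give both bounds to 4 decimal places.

(-1.3131, -0.5521)

df = n − k − 1 = 662 − 4 − 1 = 657.
t* = t_{0.025, 657} = 1.963581.
Margin = t* × SE = 1.963581 × 0.1938 = 0.380542.
CI: -0.9326 ± 0.380542 → (-1.3131, -0.5521).
With 95% confidence, each one-unit increase in pH is associated with a change of between -1.3131 and -0.5521 points in wine quality rating, holding the other predictors fixed.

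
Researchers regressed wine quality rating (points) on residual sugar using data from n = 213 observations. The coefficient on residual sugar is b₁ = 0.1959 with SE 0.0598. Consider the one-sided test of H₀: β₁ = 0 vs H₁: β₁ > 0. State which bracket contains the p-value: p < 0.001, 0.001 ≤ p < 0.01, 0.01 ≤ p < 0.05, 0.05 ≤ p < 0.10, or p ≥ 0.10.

p < 0.001

t = 0.1959 / 0.0598 = 3.276.
df = n − 2 = 213 − 2 = 211.
One-sided p = P(T_{211} > t) ≈ 0.0006.
So p < 0.001.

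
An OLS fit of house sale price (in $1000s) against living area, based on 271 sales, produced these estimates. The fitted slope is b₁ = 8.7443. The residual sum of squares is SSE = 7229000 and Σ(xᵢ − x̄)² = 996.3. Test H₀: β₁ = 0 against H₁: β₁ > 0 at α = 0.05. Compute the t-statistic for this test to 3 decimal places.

t = 1.684

MSE = SSE/(n − 2) = 7229000/269 = 26873.6.
SE(b₁) = √(MSE/Sₓₓ) = √(26873.6/996.3) = 5.19359.
t = 8.7443 / 5.19359 = 1.684.
df = n − 2 = 269.
One-sided p ≈ 0.0467, which is < 0.05, so reject H₀.
There is evidence that the true slope on living area is positive.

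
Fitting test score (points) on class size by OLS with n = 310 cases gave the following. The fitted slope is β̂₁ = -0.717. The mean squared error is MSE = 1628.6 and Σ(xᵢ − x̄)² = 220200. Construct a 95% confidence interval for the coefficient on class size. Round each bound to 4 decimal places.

(-0.8862, -0.5478)

SE(β̂₁) = √(MSE/Sₓₓ) = √(1628.6/220200) = 0.086.
df = n − 2 = 308.
t* = t_{0.025, 308} = 1.967696.
Margin = t* × SE = 1.967696 × 0.086 = 0.169222.
CI: -0.717 ± 0.169222 → (-0.8862, -0.5478).
With 95% confidence, each one-unit increase in class size is associated with a change of between -0.8862 and -0.5478 points in test score.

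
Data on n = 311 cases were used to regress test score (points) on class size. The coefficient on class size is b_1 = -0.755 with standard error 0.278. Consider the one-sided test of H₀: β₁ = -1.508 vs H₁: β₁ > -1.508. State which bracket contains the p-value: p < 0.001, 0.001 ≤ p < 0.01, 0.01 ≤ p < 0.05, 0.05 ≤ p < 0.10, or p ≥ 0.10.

t = (-0.755 − (-1.508)) / 0.278 = 2.709.
df = n − 2 = 311 − 2 = 309.
One-sided p = P(T_{309} > t) ≈ 0.0036.
So 0.001 ≤ p < 0.01.

0.001 ≤ p < 0.01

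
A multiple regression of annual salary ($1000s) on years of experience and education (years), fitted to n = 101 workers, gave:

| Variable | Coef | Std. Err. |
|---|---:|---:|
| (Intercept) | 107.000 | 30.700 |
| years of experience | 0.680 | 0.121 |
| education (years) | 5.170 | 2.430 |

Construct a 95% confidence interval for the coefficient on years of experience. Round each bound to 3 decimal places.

(0.440, 0.920)

Read off: b = 0.680, SE = 0.121 for years of experience.
df = n − k − 1 = 101 − 2 − 1 = 98.
t* = t_{0.025, 98} = 1.984467.
Margin = t* × SE = 1.984467 × 0.121 = 0.24012.
CI: 0.680 ± 0.24012 → (0.440, 0.920).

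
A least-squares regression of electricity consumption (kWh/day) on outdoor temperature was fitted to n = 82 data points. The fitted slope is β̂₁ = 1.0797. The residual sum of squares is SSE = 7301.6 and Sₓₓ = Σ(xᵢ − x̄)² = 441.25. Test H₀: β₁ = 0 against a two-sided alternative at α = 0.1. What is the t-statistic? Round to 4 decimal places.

t = 2.3740

MSE = SSE/(n − 2) = 7301.6/80 = 91.27.
SE(β̂₁) = √(MSE/Sₓₓ) = √(91.27/441.25) = 0.454801.
t = 1.0797 / 0.454801 = 2.3740.
df = n − 2 = 80.
Two-sided p ≈ 0.0200, which is < 0.1, so reject H₀.
There is evidence that outdoor temperature is associated with electricity consumption.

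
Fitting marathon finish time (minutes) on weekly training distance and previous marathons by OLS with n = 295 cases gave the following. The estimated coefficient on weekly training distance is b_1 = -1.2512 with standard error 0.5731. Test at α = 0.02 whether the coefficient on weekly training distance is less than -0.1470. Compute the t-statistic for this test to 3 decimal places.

t = -1.927

H₀: β₁ = -0.1470 vs H₁: β₁ < -0.1470.
t = (b_1 − β₁⁰)/SE = (-1.2512 − (-0.1470)) / 0.5731 = -1.927.
df = n − k − 1 = 295 − 2 − 1 = 292.
One-sided p ≈ 0.0275, which is ≥ 0.02, so fail to reject H₀.
The data do not give significant evidence that the true slope on weekly training distance is below -0.1470 minutes per unit, holding the other predictors fixed.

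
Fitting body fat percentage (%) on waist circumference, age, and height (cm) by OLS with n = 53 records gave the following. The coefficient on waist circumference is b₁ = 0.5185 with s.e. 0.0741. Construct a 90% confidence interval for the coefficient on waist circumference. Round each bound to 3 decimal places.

(0.394, 0.643)

df = n − k − 1 = 53 − 3 − 1 = 49.
t* = t_{0.05, 49} = 1.676551.
Margin = t* × SE = 1.676551 × 0.0741 = 0.12423.
CI: 0.5185 ± 0.12423 → (0.394, 0.643).
With 90% confidence, each one-unit increase in waist circumference is associated with a change of between 0.394 and 0.643 % in body fat percentage, holding the other predictors fixed.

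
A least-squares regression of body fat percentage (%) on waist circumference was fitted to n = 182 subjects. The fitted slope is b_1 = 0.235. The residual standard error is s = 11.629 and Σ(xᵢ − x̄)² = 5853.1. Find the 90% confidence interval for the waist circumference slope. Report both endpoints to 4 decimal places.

(-0.0163, 0.4863)

SE(b_1) = s/√Sₓₓ = 11.629/√5853.1 = 0.152002.
df = n − 2 = 180.
t* = t_{0.05, 180} = 1.653363.
Margin = t* × SE = 1.653363 × 0.152002 = 0.251315.
CI: 0.235 ± 0.251315 → (-0.0163, 0.4863).
With 90% confidence, each one-unit increase in waist circumference is associated with a change of between -0.0163 and 0.4863 % in body fat percentage.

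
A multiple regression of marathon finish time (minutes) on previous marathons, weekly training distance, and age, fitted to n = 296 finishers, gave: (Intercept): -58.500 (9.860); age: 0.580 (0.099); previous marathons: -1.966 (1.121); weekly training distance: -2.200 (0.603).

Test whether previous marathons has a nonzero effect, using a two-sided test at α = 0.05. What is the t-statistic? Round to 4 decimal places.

t = -1.7538

Read off: b = -1.966, SE = 1.121 for previous marathons.
H₀: β₁ = 0 vs H₁: β₁ ≠ 0.
t = -1.966 / 1.121 = -1.7538.
df = n − k − 1 = 296 − 3 − 1 = 292.
Two-sided p ≈ 0.0805, which is ≥ 0.05, so fail to reject H₀.
The data do not give significant evidence of an association between previous marathons and marathon finish time, after adjusting for the other predictors.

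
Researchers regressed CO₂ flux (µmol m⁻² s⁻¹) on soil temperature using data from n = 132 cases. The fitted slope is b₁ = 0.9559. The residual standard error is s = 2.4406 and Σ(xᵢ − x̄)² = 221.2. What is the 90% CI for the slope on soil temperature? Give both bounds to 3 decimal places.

SE(b₁) = s/√Sₓₓ = 2.4406/√221.2 = 0.164098.
df = n − 2 = 130.
t* = t_{0.05, 130} = 1.656659.
Margin = t* × SE = 1.656659 × 0.164098 = 0.27185.
CI: 0.9559 ± 0.27185 → (0.684, 1.228).
With 90% confidence, each one-unit increase in soil temperature is associated with a change of between 0.684 and 1.228 µmol m⁻² s⁻¹ in CO₂ flux.

(0.684, 1.228)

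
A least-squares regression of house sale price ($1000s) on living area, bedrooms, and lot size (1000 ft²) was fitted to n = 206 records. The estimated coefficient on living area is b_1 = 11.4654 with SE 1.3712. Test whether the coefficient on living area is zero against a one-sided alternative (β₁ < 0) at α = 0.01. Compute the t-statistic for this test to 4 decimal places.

t = 8.3616

H₀: β₁ = 0 vs H₁: β₁ < 0.
t = (b_1 − β₁⁰)/SE = 11.4654 / 1.3712 = 8.3616.
df = n − k − 1 = 206 − 3 − 1 = 202.
One-sided p ≈ 1.0000, which is ≥ 0.01, so fail to reject H₀.
The data do not give significant evidence that the true slope on living area is negative, holding the other predictors fixed.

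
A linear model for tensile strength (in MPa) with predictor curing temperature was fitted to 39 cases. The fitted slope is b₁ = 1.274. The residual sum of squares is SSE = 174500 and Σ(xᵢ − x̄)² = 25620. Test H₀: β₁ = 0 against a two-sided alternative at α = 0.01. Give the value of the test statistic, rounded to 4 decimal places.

MSE = SSE/(n − 2) = 174500/37 = 4716.22.
SE(b₁) = √(MSE/Sₓₓ) = √(4716.22/25620) = 0.429049.
t = 1.274 / 0.429049 = 2.9694.
df = n − 2 = 37.
Two-sided p ≈ 0.0052, which is < 0.01, so reject H₀.
There is evidence that curing temperature is associated with tensile strength.

t = 2.9694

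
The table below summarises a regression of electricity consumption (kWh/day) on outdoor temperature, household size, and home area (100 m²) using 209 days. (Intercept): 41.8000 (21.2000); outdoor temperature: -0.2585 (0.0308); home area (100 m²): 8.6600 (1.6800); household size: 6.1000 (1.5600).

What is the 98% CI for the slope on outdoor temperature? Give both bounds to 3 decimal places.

(-0.331, -0.186)

Read off: b = -0.2585, SE = 0.0308 for outdoor temperature.
df = n − k − 1 = 209 − 3 − 1 = 205.
t* = t_{0.01, 205} = 2.344675.
Margin = t* × SE = 2.344675 × 0.0308 = 0.07222.
CI: -0.2585 ± 0.07222 → (-0.331, -0.186).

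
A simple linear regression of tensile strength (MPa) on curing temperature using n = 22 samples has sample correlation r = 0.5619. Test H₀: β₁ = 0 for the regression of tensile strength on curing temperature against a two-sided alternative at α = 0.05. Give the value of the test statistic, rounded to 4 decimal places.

t = r·√(n − 2)/√(1 − r²) = 0.5619·√20/√0.684268 = 3.0378.
df = n − 2 = 20.
Two-sided p ≈ 0.0065, which is < 0.05, so reject H₀.
There is evidence of a linear association between curing temperature and tensile strength.

t = 3.0378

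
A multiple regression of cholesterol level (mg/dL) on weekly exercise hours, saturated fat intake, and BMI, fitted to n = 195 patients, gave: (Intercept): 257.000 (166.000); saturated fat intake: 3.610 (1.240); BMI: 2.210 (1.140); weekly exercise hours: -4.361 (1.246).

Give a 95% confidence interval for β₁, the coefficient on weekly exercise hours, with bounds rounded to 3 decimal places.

Read off: b = -4.361, SE = 1.246 for weekly exercise hours.
df = n − k − 1 = 195 − 3 − 1 = 191.
t* = t_{0.025, 191} = 1.972462.
Margin = t* × SE = 1.972462 × 1.246 = 2.45769.
CI: -4.361 ± 2.45769 → (-6.819, -1.903).

(-6.819, -1.903)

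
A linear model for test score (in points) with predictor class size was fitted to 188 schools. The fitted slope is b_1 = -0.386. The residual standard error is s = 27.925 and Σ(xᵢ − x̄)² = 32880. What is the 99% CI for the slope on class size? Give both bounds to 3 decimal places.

(-0.787, 0.015)

SE(b_1) = s/√Sₓₓ = 27.925/√32880 = 0.154002.
df = n − 2 = 186.
t* = t_{0.005, 186} = 2.60252.
Margin = t* × SE = 2.60252 × 0.154002 = 0.40079.
CI: -0.386 ± 0.40079 → (-0.787, 0.015).
With 99% confidence, each one-unit increase in class size is associated with a change of between -0.787 and 0.015 points in test score.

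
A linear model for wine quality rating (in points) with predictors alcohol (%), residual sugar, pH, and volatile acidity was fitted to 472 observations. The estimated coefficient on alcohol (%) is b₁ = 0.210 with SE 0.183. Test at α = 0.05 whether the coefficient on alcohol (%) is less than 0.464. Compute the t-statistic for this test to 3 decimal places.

H₀: β₁ = 0.464 vs H₁: β₁ < 0.464.
t = (b₁ − β₁⁰)/SE = (0.210 − 0.464) / 0.183 = -1.388.
df = n − k − 1 = 472 − 4 − 1 = 467.
One-sided p ≈ 0.0829, which is ≥ 0.05, so fail to reject H₀.
The data do not give significant evidence that the true slope on alcohol (%) is below 0.464 points per unit, holding the other predictors fixed.

t = -1.388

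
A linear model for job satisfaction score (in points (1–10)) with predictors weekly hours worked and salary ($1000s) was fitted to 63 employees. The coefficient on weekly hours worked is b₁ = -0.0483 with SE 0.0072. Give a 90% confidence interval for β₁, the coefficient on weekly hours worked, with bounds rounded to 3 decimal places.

(-0.060, -0.036)

df = n − k − 1 = 63 − 2 − 1 = 60.
t* = t_{0.05, 60} = 1.670649.
Margin = t* × SE = 1.670649 × 0.0072 = 0.01203.
CI: -0.0483 ± 0.01203 → (-0.060, -0.036).
With 90% confidence, each one-unit increase in weekly hours worked is associated with a change of between -0.060 and -0.036 points (1–10) in job satisfaction score, holding the other predictors fixed.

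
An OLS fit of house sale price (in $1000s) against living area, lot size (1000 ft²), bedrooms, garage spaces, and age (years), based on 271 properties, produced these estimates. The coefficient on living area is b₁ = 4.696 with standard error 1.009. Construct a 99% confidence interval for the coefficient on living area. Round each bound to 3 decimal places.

df = n − k − 1 = 271 − 5 − 1 = 265.
t* = t_{0.005, 265} = 2.594509.
Margin = t* × SE = 2.594509 × 1.009 = 2.61786.
CI: 4.696 ± 2.61786 → (2.078, 7.314).
With 99% confidence, each one-unit increase in living area is associated with a change of between 2.078 and 7.314 $1000s in house sale price, holding the other predictors fixed.

(2.078, 7.314)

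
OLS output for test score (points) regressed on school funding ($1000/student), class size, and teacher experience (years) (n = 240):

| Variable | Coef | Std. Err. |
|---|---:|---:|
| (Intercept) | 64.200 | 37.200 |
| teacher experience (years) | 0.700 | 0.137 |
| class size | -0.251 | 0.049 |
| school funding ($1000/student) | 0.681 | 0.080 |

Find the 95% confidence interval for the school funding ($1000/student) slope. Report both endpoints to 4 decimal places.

Read off: b = 0.681, SE = 0.080 for school funding ($1000/student).
df = n − k − 1 = 240 − 3 − 1 = 236.
t* = t_{0.025, 236} = 1.970067.
Margin = t* × SE = 1.970067 × 0.080 = 0.157605.
CI: 0.681 ± 0.157605 → (0.5234, 0.8386).

(0.5234, 0.8386)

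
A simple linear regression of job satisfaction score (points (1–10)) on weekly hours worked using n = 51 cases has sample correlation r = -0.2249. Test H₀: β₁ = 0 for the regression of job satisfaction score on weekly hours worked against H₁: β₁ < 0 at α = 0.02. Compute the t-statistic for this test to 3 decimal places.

t = -1.616

t = r·√(n − 2)/√(1 − r²) = -0.2249·√49/√0.94942 = -1.616.
df = n − 2 = 49.
One-sided p ≈ 0.0563, which is ≥ 0.02, so fail to reject H₀.
The data do not give significant evidence of a linear association between weekly hours worked and job satisfaction score.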